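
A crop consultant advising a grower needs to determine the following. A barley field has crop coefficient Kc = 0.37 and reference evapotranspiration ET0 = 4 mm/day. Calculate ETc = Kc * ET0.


ETc = Kc * ET0
    = 0.37 * 4
    = 1.48 mm/day


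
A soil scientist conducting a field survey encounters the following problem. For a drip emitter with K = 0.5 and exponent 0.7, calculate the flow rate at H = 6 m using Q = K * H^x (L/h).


Q = K * H^x
  = 0.5 * 6^0.7
  = 0.5 * 3.5051
  = 1.75 L/h


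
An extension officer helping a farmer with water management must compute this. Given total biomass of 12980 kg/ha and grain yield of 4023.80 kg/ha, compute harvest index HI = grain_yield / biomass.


HI = grain_yield / biomass
   = 4023.80 / 12980
   = 0.31


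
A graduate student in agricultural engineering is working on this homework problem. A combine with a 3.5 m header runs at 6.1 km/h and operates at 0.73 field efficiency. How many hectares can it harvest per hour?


C = w * v * eta_f / 10
  = 3.5 * 6.1 * 0.73 / 10
  = 15.59 / 10
  = 1.56 ha/h


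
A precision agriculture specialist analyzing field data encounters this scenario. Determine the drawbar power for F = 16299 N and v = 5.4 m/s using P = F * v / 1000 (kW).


P = F * v / 1000
  = 16299 * 5.4 / 1000
  = 88014.60 / 1000
  = 88.01 kW


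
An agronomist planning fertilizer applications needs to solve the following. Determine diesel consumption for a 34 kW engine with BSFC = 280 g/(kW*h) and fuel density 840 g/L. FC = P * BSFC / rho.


FC = P * BSFC / rho_fuel
   = 34 * 280 / 840
   = 9520 / 840
   = 11.33 L/h


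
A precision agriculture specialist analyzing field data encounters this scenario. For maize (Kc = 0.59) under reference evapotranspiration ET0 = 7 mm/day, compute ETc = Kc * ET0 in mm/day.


ETc = Kc * ET0
    = 0.59 * 7
    = 4.13 mm/day


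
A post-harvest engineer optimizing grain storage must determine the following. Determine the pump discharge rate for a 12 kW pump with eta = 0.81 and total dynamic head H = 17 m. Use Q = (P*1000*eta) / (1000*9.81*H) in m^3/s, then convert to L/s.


Q = (P * 1000 * eta) / (rho * g * H)
  = (12 * 1000 * 0.81) / (1000 * 9.81 * 17)
  = 9720 / 166770
  = 0.05828 m^3/s = 58.28 L/s


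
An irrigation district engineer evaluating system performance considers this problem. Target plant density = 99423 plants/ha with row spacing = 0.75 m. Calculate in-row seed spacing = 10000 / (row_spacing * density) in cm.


spacing = 10000 / (row_sp * density)
        = 10000 / (0.75 * 99423)
        = 10000 / 74567.25
        = 0.13411 m = 13.41 cm


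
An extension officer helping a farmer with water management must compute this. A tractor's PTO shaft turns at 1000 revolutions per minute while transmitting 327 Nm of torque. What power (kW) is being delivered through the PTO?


P = 2*pi*n*T / 60000
  = 2*pi * 1000 * 327 / 60000
  = 2054601.60 / 60000
  = 34.24 kW


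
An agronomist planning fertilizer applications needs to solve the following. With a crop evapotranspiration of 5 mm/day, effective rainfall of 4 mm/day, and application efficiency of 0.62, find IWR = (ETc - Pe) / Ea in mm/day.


IWR = (ETc - Pe) / Ea
    = (5 - 4) / 0.62
    = 1 / 0.62
    = 1.61 mm/day


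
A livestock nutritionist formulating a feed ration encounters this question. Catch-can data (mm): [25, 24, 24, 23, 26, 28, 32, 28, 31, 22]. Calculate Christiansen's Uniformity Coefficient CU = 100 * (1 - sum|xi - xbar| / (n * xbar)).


xbar = 263 / 10 = 26.300
sum|xi - xbar| = 27.600
CU = 100 * (1 - 27.600 / (10 * 26.300))
   = 100 * (1 - 0.1049)
   = 89.51%


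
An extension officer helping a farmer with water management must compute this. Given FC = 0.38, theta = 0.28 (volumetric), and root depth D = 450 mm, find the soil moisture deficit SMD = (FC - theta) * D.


SMD = (FC - theta) * D
    = (0.38 - 0.28) * 450
    = 0.100 * 450
    = 45 mm


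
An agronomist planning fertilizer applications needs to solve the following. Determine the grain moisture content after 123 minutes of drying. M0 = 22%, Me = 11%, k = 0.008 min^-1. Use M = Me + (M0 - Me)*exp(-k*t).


M = Me + (M0 - Me) * e^(-k*t)
  = 11 + (22 - 11) * e^(-0.008*123)
  = 11 + 11 * e^(-0.984)
  = 11 + 11 * 0.37381
  = 11 + 4.1119
  = 15.11%


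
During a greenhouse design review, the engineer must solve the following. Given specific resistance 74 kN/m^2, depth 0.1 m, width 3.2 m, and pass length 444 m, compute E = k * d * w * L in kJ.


E = k * d * w * L
  = 74 * 0.1 * 3.2 * 444
  = 10513.92 kJ


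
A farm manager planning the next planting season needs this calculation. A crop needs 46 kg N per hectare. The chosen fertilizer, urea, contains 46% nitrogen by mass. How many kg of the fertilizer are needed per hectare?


Rate = N_required / (N_content / 100)
     = 46 / (46 / 100)
     = 46 / 0.46
     = 100 kg/ha


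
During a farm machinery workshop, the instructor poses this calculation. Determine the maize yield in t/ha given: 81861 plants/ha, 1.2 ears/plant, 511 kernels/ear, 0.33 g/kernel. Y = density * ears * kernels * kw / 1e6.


Y = density * ears * kernels * kw
  = 81861 * 1.2 * 511 * 0.33 g/ha
  = 16565064.52 g/ha
  = 16565.06 kg/ha = 16.57 t/ha


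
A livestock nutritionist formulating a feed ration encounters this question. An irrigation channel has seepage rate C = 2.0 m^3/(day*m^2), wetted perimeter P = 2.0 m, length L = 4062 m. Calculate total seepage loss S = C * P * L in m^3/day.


S = C * P * L
  = 2.0 * 2.0 * 4062
  = 16248 m^3/day


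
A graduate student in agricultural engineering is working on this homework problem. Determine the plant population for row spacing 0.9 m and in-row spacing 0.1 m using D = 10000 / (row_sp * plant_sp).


D = 10000 / (row_sp * plant_sp)
  = 10000 / (0.9 * 0.1)
  = 10000 / 0.0900
  = 111111.11 plants/ha


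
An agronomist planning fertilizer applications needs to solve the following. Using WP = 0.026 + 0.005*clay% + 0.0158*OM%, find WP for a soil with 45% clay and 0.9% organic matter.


WP = 0.026 + 0.005*45 + 0.0158*0.9
   = 0.026 + 0.2250 + 0.0142
   = 0.2652


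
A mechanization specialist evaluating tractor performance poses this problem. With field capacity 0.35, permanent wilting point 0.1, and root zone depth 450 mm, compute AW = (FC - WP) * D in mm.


AW = (FC - WP) * D
   = (0.35 - 0.1) * 450
   = 0.25 * 450
   = 112.50 mm


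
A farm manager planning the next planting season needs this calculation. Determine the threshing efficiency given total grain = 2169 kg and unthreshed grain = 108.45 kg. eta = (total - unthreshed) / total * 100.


eta = (total - unthreshed) / total * 100
    = (2169 - 108.45) / 2169 * 100
    = 2060.55 / 2169 * 100
    = 95%


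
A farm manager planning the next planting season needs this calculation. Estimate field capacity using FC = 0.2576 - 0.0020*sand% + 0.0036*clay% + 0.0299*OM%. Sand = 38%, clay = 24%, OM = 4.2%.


FC = 0.2576 - 0.0020*38 + 0.0036*24 + 0.0299*4.2
   = 0.2576 - 0.0760 + 0.0864 + 0.1256
   = 0.3936


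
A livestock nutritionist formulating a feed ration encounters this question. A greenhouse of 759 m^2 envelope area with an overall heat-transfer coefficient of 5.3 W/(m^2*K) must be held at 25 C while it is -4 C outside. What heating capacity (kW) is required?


dT = 25 - (-4) = 29 K
Q = U * A * dT
  = 5.3 * 759 * 29
  = 116658.30 W = 116.66 kW


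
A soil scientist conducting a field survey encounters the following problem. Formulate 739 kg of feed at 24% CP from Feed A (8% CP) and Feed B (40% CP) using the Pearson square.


parts_A = CP_b - target = 40 - 24 = 16
parts_B = target - CP_a = 24 - 8 = 16
total_parts = 16 + 16 = 32
Feed A = 739 * 16 / 32 = 369.50 kg
Feed B = 739 * 16 / 32 = 369.50 kg


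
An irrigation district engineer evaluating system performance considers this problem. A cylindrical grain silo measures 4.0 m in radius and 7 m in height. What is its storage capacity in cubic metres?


V = pi * r^2 * h
  = pi * 4.0^2 * 7
  = pi * 16 * 7
  = 351.86 m^3


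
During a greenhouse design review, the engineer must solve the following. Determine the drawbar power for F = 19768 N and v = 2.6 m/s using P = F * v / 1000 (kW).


P = F * v / 1000
  = 19768 * 2.6 / 1000
  = 51396.80 / 1000
  = 51.40 kW


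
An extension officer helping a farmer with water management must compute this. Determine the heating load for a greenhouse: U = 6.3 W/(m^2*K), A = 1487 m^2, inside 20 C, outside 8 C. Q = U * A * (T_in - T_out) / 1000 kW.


dT = 20 - (8) = 12 K
Q = U * A * dT
  = 6.3 * 1487 * 12
  = 112417.20 W = 112.42 kW


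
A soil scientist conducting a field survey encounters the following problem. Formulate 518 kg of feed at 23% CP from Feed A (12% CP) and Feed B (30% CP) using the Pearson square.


parts_A = CP_b - target = 30 - 23 = 7
parts_B = target - CP_a = 23 - 12 = 11
total_parts = 7 + 11 = 18
Feed A = 518 * 7 / 18 = 201.44 kg
Feed B = 518 * 11 / 18 = 316.56 kg

201.44 kg


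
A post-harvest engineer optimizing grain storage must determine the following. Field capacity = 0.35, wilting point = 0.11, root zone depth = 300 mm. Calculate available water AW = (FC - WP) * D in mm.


AW = (FC - WP) * D
   = (0.35 - 0.11) * 300
   = 0.24 * 300
   = 72 mm


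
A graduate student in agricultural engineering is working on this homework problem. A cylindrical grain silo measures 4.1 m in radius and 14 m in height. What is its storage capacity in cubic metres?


V = pi * r^2 * h
  = pi * 4.1^2 * 14
  = pi * 16.81 * 14
  = 739.34 m^3


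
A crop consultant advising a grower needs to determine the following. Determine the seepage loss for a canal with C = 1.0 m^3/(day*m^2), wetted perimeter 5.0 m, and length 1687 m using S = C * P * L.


S = C * P * L
  = 1.0 * 5.0 * 1687
  = 8435 m^3/day


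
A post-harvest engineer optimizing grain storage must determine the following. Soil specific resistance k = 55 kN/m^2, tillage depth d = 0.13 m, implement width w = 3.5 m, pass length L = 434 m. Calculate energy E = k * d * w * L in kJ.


E = k * d * w * L
  = 55 * 0.13 * 3.5 * 434
  = 10860.85 kJ


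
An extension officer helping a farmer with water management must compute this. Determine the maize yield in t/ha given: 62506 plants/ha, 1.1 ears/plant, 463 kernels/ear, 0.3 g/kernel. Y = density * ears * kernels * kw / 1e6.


Y = density * ears * kernels * kw
  = 62506 * 1.1 * 463 * 0.3 g/ha
  = 9550291.74 g/ha
  = 9550.29 kg/ha = 9.55 t/ha


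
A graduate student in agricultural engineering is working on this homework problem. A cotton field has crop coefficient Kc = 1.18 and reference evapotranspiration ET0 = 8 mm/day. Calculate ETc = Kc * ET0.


ETc = Kc * ET0
    = 1.18 * 8
    = 9.44 mm/day


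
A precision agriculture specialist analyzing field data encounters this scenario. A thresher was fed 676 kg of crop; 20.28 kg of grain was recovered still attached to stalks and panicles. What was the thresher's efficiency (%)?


eta = (total - unthreshed) / total * 100
    = (676 - 20.28) / 676 * 100
    = 655.72 / 676 * 100
    = 97%


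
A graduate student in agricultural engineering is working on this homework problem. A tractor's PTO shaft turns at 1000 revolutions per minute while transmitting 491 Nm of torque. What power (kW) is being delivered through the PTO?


P = 2*pi*n*T / 60000
  = 2*pi * 1000 * 491 / 60000
  = 3085043.99 / 60000
  = 51.42 kW


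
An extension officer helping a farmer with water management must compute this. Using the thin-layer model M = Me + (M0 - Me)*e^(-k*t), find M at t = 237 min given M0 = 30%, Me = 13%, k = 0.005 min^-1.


M = Me + (M0 - Me) * e^(-k*t)
  = 13 + (30 - 13) * e^(-0.005*237)
  = 13 + 17 * e^(-1.185)
  = 13 + 17 * 0.30575
  = 13 + 5.1977
  = 18.20%


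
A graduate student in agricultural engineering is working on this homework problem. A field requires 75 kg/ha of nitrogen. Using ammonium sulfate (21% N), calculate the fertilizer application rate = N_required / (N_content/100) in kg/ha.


Rate = N_required / (N_content / 100)
     = 75 / (21 / 100)
     = 75 / 0.21
     = 357.14 kg/ha


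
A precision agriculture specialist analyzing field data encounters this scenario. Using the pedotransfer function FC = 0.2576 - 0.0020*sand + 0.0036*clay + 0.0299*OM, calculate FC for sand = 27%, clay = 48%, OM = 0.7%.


FC = 0.2576 - 0.0020*27 + 0.0036*48 + 0.0299*0.7
   = 0.2576 - 0.0540 + 0.1728 + 0.0209
   = 0.3973


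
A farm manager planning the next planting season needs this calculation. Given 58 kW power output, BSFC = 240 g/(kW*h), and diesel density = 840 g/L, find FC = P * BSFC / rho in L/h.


FC = P * BSFC / rho_fuel
   = 58 * 240 / 840
   = 13920 / 840
   = 16.57 L/h


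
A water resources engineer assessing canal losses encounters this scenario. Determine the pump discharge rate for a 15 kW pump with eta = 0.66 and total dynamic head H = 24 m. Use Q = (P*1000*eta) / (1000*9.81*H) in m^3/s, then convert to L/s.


Q = (P * 1000 * eta) / (rho * g * H)
  = (15 * 1000 * 0.66) / (1000 * 9.81 * 24)
  = 9900 / 235440
  = 0.04205 m^3/s = 42.05 L/s


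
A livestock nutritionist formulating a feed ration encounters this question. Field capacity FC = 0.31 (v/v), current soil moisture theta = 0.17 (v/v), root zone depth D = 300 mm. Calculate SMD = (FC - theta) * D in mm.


SMD = (FC - theta) * D
    = (0.31 - 0.17) * 300
    = 0.140 * 300
    = 42 mm


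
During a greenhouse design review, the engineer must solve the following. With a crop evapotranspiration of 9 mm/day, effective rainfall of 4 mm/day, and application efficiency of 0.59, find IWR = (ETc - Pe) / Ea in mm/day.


IWR = (ETc - Pe) / Ea
    = (9 - 4) / 0.59
    = 5 / 0.59
    = 8.47 mm/day


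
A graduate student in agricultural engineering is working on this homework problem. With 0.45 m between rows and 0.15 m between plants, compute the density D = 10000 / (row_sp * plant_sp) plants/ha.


D = 10000 / (row_sp * plant_sp)
  = 10000 / (0.45 * 0.15)
  = 10000 / 0.0675
  = 148148.15 plants/ha


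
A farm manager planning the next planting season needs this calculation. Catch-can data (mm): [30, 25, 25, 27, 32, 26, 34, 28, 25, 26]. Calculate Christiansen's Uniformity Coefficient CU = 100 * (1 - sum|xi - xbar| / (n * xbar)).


xbar = 278 / 10 = 27.800
sum|xi - xbar| = 25.600
CU = 100 * (1 - 25.600 / (10 * 27.800))
   = 100 * (1 - 0.0921)
   = 90.79%


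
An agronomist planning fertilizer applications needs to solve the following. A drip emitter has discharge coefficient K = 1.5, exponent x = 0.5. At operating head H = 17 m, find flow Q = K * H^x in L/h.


Q = K * H^x
  = 1.5 * 17^0.5
  = 1.5 * 4.1231
  = 6.18 L/h


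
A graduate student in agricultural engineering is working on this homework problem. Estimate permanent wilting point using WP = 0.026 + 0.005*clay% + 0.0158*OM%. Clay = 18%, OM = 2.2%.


WP = 0.026 + 0.005*18 + 0.0158*2.2
   = 0.026 + 0.0900 + 0.0348
   = 0.1508


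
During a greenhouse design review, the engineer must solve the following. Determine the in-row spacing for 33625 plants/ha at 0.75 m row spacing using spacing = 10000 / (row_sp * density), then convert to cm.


spacing = 10000 / (row_sp * density)
        = 10000 / (0.75 * 33625)
        = 10000 / 25218.75
        = 0.39653 m = 39.65 cm


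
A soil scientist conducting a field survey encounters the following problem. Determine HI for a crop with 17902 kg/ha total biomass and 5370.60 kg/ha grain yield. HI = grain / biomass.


HI = grain_yield / biomass
   = 5370.60 / 17902
   = 0.30


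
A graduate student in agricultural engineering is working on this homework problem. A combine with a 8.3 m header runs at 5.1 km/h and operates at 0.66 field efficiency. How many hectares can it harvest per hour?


C = w * v * eta_f / 10
  = 8.3 * 5.1 * 0.66 / 10
  = 27.94 / 10
  = 2.79 ha/h


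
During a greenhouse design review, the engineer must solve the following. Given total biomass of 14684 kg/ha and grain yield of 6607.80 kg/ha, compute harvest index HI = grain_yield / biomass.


HI = grain_yield / biomass
   = 6607.80 / 14684
   = 0.45


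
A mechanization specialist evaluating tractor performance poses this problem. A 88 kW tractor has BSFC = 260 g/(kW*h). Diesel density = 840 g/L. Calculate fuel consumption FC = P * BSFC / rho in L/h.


FC = P * BSFC / rho_fuel
   = 88 * 260 / 840
   = 22880 / 840
   = 27.24 L/h


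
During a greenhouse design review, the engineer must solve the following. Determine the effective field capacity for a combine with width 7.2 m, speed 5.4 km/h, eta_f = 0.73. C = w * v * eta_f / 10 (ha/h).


C = w * v * eta_f / 10
  = 7.2 * 5.4 * 0.73 / 10
  = 28.38 / 10
  = 2.84 ha/h


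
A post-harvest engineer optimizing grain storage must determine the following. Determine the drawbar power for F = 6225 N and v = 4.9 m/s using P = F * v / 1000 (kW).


P = F * v / 1000
  = 6225 * 4.9 / 1000
  = 30502.50 / 1000
  = 30.50 kW


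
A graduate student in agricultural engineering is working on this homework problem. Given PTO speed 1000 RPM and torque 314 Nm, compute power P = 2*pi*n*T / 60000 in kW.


P = 2*pi*n*T / 60000
  = 2*pi * 1000 * 314 / 60000
  = 1972920.19 / 60000
  = 32.88 kW


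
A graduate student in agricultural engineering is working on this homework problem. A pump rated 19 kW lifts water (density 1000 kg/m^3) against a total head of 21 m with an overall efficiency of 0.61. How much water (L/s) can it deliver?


Q = (P * 1000 * eta) / (rho * g * H)
  = (19 * 1000 * 0.61) / (1000 * 9.81 * 21)
  = 11590 / 206010
  = 0.05626 m^3/s = 56.26 L/s


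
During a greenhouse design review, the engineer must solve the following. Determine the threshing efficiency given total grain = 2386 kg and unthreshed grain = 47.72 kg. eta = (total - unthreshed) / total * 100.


eta = (total - unthreshed) / total * 100
    = (2386 - 47.72) / 2386 * 100
    = 2338.28 / 2386 * 100
    = 98%


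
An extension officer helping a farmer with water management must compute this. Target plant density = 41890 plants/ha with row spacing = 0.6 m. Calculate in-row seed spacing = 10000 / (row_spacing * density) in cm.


spacing = 10000 / (row_sp * density)
        = 10000 / (0.6 * 41890)
        = 10000 / 25134
        = 0.39787 m = 39.79 cm


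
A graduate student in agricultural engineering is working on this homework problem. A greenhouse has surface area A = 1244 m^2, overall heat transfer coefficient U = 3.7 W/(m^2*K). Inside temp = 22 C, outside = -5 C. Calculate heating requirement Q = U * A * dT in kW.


dT = 22 - (-5) = 27 K
Q = U * A * dT
  = 3.7 * 1244 * 27
  = 124275.60 W = 124.28 kW


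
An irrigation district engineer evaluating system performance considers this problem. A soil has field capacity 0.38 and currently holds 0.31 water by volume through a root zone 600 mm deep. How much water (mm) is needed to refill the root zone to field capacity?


SMD = (FC - theta) * D
    = (0.38 - 0.31) * 600
    = 0.070 * 600
    = 42 mm


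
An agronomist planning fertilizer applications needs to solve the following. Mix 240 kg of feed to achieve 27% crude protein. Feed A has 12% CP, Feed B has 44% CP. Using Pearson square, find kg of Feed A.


parts_A = CP_b - target = 44 - 27 = 17
parts_B = target - CP_a = 27 - 12 = 15
total_parts = 17 + 15 = 32
Feed A = 240 * 17 / 32 = 127.50 kg
Feed B = 240 * 15 / 32 = 112.50 kg

127.50 kg


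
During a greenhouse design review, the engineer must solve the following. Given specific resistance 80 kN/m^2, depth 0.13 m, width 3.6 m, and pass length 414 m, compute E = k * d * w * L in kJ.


E = k * d * w * L
  = 80 * 0.13 * 3.6 * 414
  = 15500.16 kJ


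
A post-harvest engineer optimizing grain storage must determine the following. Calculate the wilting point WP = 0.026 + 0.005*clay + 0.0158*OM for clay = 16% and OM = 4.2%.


WP = 0.026 + 0.005*16 + 0.0158*4.2
   = 0.026 + 0.0800 + 0.0664
   = 0.1724


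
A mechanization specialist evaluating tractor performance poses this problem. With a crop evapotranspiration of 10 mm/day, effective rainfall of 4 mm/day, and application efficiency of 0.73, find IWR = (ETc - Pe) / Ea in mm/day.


IWR = (ETc - Pe) / Ea
    = (10 - 4) / 0.73
    = 6 / 0.73
    = 8.22 mm/day


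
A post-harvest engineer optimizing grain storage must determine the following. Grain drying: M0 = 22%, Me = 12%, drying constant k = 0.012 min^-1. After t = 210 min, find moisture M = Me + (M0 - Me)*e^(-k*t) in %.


M = Me + (M0 - Me) * e^(-k*t)
  = 12 + (22 - 12) * e^(-0.012*210)
  = 12 + 10 * e^(-2.520)
  = 12 + 10 * 0.08046
  = 12 + 0.8046
  = 12.80%


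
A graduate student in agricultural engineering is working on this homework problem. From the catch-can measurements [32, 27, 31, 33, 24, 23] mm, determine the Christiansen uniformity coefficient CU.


xbar = 170 / 6 = 28.333
sum|xi - xbar| = 22
CU = 100 * (1 - 22 / (6 * 28.333))
   = 100 * (1 - 0.1294)
   = 87.06%


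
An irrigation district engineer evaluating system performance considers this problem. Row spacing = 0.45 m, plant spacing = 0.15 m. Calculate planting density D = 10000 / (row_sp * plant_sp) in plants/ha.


D = 10000 / (row_sp * plant_sp)
  = 10000 / (0.45 * 0.15)
  = 10000 / 0.0675
  = 148148.15 plants/ha


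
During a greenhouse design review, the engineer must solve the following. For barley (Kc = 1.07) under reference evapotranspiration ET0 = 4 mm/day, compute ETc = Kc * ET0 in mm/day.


ETc = Kc * ET0
    = 1.07 * 4
    = 4.28 mm/day


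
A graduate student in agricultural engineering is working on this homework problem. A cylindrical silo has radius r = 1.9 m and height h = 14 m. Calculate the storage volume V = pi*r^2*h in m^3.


V = pi * r^2 * h
  = pi * 1.9^2 * 14
  = pi * 3.61 * 14
  = 158.78 m^3


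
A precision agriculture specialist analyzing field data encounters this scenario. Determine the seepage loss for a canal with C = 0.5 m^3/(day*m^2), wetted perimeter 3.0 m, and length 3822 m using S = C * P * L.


S = C * P * L
  = 0.5 * 3.0 * 3822
  = 5733 m^3/day


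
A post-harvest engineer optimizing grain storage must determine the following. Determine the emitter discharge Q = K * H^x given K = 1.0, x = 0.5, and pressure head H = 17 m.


Q = K * H^x
  = 1.0 * 17^0.5
  = 1.0 * 4.1231
  = 4.12 L/h


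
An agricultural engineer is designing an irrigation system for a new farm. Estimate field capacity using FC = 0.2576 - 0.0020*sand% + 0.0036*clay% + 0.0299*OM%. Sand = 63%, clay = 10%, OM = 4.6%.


FC = 0.2576 - 0.0020*63 + 0.0036*10 + 0.0299*4.6
   = 0.2576 - 0.1260 + 0.0360 + 0.1375
   = 0.3051


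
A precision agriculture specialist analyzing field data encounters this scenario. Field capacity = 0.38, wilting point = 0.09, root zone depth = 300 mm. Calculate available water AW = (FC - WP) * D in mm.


AW = (FC - WP) * D
   = (0.38 - 0.09) * 300
   = 0.29 * 300
   = 87 mm


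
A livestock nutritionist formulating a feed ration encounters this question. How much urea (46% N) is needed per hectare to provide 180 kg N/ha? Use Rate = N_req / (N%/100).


Rate = N_required / (N_content / 100)
     = 180 / (46 / 100)
     = 180 / 0.46
     = 391.30 kg/ha


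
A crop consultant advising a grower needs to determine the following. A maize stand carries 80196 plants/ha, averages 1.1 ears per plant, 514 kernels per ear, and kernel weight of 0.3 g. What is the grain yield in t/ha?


Y = density * ears * kernels * kw
  = 80196 * 1.1 * 514 * 0.3 g/ha
  = 13602845.52 g/ha
  = 13602.85 kg/ha = 13.60 t/ha


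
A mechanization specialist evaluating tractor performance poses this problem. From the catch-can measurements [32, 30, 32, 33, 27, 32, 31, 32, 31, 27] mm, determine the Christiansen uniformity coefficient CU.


xbar = 307 / 10 = 30.700
sum|xi - xbar| = 16.200
CU = 100 * (1 - 16.200 / (10 * 30.700))
   = 100 * (1 - 0.0528)
   = 94.72%


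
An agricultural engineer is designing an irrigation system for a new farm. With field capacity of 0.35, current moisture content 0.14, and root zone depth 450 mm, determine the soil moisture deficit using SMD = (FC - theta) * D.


SMD = (FC - theta) * D
    = (0.35 - 0.14) * 450
    = 0.210 * 450
    = 94.50 mm


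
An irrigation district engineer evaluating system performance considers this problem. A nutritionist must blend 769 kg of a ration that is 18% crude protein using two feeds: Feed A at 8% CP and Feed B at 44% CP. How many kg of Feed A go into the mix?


parts_A = CP_b - target = 44 - 18 = 26
parts_B = target - CP_a = 18 - 8 = 10
total_parts = 26 + 10 = 36
Feed A = 769 * 26 / 36 = 555.39 kg
Feed B = 769 * 10 / 36 = 213.61 kg

555.39 kg


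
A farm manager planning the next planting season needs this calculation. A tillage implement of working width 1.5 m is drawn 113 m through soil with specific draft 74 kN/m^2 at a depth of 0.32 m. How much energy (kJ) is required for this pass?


E = k * d * w * L
  = 74 * 0.32 * 1.5 * 113
  = 4013.76 kJ


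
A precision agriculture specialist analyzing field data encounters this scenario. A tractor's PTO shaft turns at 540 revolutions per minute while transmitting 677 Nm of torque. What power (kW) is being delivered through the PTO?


P = 2*pi*n*T / 60000
  = 2*pi * 540 * 677 / 60000
  = 2297006.88 / 60000
  = 38.28 kW


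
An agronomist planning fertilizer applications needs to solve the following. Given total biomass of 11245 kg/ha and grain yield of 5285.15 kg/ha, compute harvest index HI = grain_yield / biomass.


HI = grain_yield / biomass
   = 5285.15 / 11245
   = 0.47


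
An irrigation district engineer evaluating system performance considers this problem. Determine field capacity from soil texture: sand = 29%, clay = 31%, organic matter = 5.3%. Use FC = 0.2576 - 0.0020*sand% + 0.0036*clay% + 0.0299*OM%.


FC = 0.2576 - 0.0020*29 + 0.0036*31 + 0.0299*5.3
   = 0.2576 - 0.0580 + 0.1116 + 0.1585
   = 0.4697


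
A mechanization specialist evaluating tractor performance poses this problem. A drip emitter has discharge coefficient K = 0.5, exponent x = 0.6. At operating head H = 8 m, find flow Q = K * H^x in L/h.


Q = K * H^x
  = 0.5 * 8^0.6
  = 0.5 * 3.4822
  = 1.74 L/h


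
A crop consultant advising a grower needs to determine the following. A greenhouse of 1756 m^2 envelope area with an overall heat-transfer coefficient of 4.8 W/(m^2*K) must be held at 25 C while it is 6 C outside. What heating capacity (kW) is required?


dT = 25 - (6) = 19 K
Q = U * A * dT
  = 4.8 * 1756 * 19
  = 160147.20 W = 160.15 kW


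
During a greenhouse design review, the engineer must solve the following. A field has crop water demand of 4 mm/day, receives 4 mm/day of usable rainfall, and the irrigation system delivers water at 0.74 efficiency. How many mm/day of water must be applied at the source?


IWR = (ETc - Pe) / Ea
    = (4 - 4) / 0.74
    = 0 / 0.74
    = 0 mm/day


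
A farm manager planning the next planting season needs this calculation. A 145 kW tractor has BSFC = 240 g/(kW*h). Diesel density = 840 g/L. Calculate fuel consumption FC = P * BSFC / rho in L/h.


FC = P * BSFC / rho_fuel
   = 145 * 240 / 840
   = 34800 / 840
   = 41.43 L/h


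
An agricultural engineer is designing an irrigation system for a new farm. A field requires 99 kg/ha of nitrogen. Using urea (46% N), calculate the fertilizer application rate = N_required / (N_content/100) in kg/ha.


Rate = N_required / (N_content / 100)
     = 99 / (46 / 100)
     = 99 / 0.46
     = 215.22 kg/ha


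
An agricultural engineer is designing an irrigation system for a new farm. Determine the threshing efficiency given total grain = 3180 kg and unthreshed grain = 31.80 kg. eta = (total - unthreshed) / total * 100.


eta = (total - unthreshed) / total * 100
    = (3180 - 31.80) / 3180 * 100
    = 3148.20 / 3180 * 100
    = 99%


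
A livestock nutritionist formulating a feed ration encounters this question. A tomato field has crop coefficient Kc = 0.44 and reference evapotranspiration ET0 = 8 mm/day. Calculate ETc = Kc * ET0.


ETc = Kc * ET0
    = 0.44 * 8
    = 3.52 mm/day


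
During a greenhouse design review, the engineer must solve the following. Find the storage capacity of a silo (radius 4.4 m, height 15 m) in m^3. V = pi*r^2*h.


V = pi * r^2 * h
  = pi * 4.4^2 * 15
  = pi * 19.36 * 15
  = 912.32 m^3


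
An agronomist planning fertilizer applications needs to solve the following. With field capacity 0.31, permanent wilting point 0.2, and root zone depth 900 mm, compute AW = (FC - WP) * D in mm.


AW = (FC - WP) * D
   = (0.31 - 0.2) * 900
   = 0.11 * 900
   = 99 mm


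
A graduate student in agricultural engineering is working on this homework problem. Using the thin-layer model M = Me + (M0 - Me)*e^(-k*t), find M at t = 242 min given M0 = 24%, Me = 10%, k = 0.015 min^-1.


M = Me + (M0 - Me) * e^(-k*t)
  = 10 + (24 - 10) * e^(-0.015*242)
  = 10 + 14 * e^(-3.630)
  = 10 + 14 * 0.02652
  = 10 + 0.3712
  = 10.37%


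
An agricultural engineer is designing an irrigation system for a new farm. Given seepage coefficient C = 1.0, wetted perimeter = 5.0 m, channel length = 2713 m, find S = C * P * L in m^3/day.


S = C * P * L
  = 1.0 * 5.0 * 2713
  = 13565 m^3/day


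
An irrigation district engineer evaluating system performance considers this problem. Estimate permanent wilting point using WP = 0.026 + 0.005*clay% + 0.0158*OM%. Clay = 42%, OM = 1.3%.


WP = 0.026 + 0.005*42 + 0.0158*1.3
   = 0.026 + 0.2100 + 0.0205
   = 0.2565


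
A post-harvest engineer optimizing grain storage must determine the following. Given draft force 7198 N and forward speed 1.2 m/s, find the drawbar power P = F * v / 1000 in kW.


P = F * v / 1000
  = 7198 * 1.2 / 1000
  = 8637.60 / 1000
  = 8.64 kW


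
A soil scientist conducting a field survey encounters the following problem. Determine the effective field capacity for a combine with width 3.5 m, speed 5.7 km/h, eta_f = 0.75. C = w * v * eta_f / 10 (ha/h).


C = w * v * eta_f / 10
  = 3.5 * 5.7 * 0.75 / 10
  = 14.96 / 10
  = 1.50 ha/h


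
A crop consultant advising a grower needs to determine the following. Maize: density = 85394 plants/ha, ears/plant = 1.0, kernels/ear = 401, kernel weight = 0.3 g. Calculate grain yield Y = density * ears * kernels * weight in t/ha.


Y = density * ears * kernels * kw
  = 85394 * 1.0 * 401 * 0.3 g/ha
  = 10272898.20 g/ha
  = 10272.90 kg/ha = 10.27 t/ha


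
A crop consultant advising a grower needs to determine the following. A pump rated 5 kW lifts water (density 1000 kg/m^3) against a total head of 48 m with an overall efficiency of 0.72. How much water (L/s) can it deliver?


Q = (P * 1000 * eta) / (rho * g * H)
  = (5 * 1000 * 0.72) / (1000 * 9.81 * 48)
  = 3600 / 470880
  = 0.00765 m^3/s = 7.65 L/s


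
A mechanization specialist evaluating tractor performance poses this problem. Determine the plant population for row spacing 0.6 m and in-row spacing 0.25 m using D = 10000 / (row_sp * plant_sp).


D = 10000 / (row_sp * plant_sp)
  = 10000 / (0.6 * 0.25)
  = 10000 / 0.1500
  = 66666.67 plants/ha


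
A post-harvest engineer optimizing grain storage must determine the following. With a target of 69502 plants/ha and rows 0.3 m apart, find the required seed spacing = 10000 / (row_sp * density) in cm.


spacing = 10000 / (row_sp * density)
        = 10000 / (0.3 * 69502)
        = 10000 / 20850.60
        = 0.47960 m = 47.96 cm


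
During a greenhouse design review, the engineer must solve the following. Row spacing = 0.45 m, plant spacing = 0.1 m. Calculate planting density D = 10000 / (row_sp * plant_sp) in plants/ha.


D = 10000 / (row_sp * plant_sp)
  = 10000 / (0.45 * 0.1)
  = 10000 / 0.0450
  = 222222.22 plants/ha


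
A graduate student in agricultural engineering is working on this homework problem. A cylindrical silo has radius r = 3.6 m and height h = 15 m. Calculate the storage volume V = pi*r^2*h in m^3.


V = pi * r^2 * h
  = pi * 3.6^2 * 15
  = pi * 12.96 * 15
  = 610.73 m^3


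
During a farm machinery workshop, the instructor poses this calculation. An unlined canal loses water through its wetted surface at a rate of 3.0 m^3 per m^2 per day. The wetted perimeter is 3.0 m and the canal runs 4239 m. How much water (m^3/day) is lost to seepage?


S = C * P * L
  = 3.0 * 3.0 * 4239
  = 38151 m^3/day


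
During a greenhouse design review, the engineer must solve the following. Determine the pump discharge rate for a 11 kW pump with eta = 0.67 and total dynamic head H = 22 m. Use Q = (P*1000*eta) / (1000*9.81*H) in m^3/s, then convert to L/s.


Q = (P * 1000 * eta) / (rho * g * H)
  = (11 * 1000 * 0.67) / (1000 * 9.81 * 22)
  = 7370 / 215820
  = 0.03415 m^3/s = 34.15 L/s


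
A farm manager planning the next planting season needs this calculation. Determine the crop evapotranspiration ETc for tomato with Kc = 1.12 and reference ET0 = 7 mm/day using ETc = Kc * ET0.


ETc = Kc * ET0
    = 1.12 * 7
    = 7.84 mm/day


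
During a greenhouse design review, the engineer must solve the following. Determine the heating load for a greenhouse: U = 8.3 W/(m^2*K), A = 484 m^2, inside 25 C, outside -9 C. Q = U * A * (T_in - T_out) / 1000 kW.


dT = 25 - (-9) = 34 K
Q = U * A * dT
  = 8.3 * 484 * 34
  = 136584.80 W = 136.58 kW


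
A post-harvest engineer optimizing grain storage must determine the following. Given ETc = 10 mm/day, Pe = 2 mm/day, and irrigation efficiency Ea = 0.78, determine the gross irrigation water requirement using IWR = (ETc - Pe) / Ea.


IWR = (ETc - Pe) / Ea
    = (10 - 2) / 0.78
    = 8 / 0.78
    = 10.26 mm/day


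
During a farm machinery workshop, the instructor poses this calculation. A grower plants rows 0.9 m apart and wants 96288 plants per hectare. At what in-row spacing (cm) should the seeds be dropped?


spacing = 10000 / (row_sp * density)
        = 10000 / (0.9 * 96288)
        = 10000 / 86659.20
        = 0.11539 m = 11.54 cm


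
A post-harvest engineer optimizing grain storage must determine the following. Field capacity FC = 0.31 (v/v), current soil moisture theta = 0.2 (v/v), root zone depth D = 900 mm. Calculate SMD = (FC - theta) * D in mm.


SMD = (FC - theta) * D
    = (0.31 - 0.2) * 900
    = 0.110 * 900
    = 99 mm


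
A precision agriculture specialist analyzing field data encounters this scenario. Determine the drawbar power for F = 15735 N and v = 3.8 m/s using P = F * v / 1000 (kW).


P = F * v / 1000
  = 15735 * 3.8 / 1000
  = 59793 / 1000
  = 59.79 kW


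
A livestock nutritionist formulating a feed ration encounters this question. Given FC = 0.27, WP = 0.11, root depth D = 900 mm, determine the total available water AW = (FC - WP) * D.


AW = (FC - WP) * D
   = (0.27 - 0.11) * 900
   = 0.16 * 900
   = 144 mm


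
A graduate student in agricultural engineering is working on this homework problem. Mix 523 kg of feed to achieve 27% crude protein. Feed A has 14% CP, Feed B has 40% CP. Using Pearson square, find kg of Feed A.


parts_A = CP_b - target = 40 - 27 = 13
parts_B = target - CP_a = 27 - 14 = 13
total_parts = 13 + 13 = 26
Feed A = 523 * 13 / 26 = 261.50 kg
Feed B = 523 * 13 / 26 = 261.50 kg


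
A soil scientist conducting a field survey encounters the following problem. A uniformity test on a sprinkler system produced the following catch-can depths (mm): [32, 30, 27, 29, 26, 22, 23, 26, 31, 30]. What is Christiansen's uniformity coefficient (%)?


xbar = 276 / 10 = 27.600
sum|xi - xbar| = 28
CU = 100 * (1 - 28 / (10 * 27.600))
   = 100 * (1 - 0.1014)
   = 89.86%


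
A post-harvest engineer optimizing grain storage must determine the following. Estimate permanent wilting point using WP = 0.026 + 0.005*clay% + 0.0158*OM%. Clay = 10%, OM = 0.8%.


WP = 0.026 + 0.005*10 + 0.0158*0.8
   = 0.026 + 0.0500 + 0.0126
   = 0.0886


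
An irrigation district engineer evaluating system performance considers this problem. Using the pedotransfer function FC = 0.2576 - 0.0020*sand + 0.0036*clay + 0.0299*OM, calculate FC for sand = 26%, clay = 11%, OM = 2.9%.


FC = 0.2576 - 0.0020*26 + 0.0036*11 + 0.0299*2.9
   = 0.2576 - 0.0520 + 0.0396 + 0.0867
   = 0.3319


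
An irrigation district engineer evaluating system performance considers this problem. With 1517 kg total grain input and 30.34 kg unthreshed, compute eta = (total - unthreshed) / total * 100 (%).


eta = (total - unthreshed) / total * 100
    = (1517 - 30.34) / 1517 * 100
    = 1486.66 / 1517 * 100
    = 98%


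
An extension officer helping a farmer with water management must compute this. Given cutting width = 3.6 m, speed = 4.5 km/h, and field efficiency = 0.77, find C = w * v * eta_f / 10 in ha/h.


C = w * v * eta_f / 10
  = 3.6 * 4.5 * 0.77 / 10
  = 12.47 / 10
  = 1.25 ha/h


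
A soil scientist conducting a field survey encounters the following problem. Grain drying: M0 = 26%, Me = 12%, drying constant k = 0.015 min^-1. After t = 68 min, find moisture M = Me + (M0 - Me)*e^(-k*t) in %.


M = Me + (M0 - Me) * e^(-k*t)
  = 12 + (26 - 12) * e^(-0.015*68)
  = 12 + 14 * e^(-1.020)
  = 12 + 14 * 0.36059
  = 12 + 5.0483
  = 17.05%


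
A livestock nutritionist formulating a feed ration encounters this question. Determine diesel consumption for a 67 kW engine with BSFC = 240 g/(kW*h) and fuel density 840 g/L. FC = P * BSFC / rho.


FC = P * BSFC / rho_fuel
   = 67 * 240 / 840
   = 16080 / 840
   = 19.14 L/h


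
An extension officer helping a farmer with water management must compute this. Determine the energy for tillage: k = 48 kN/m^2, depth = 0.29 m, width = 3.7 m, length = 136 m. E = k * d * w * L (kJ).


E = k * d * w * L
  = 48 * 0.29 * 3.7 * 136
  = 7004.54 kJ


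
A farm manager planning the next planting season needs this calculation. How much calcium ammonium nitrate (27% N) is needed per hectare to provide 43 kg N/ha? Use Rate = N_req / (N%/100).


Rate = N_required / (N_content / 100)
     = 43 / (27 / 100)
     = 43 / 0.27
     = 159.26 kg/ha


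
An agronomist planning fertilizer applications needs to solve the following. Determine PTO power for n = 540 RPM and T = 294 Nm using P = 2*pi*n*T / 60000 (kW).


P = 2*pi*n*T / 60000
  = 2*pi * 540 * 294 / 60000
  = 997518.50 / 60000
  = 16.63 kW


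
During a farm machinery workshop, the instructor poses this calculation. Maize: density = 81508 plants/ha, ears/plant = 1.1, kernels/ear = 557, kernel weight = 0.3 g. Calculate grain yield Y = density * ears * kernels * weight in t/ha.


Y = density * ears * kernels * kw
  = 81508 * 1.1 * 557 * 0.3 g/ha
  = 14981985.48 g/ha
  = 14981.99 kg/ha = 14.98 t/ha


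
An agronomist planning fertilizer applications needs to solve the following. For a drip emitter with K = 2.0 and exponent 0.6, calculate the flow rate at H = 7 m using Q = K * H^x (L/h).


Q = K * H^x
  = 2.0 * 7^0.6
  = 2.0 * 3.2141
  = 6.43 L/h


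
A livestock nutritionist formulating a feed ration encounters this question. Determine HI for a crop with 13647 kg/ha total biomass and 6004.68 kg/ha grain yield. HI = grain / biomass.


HI = grain_yield / biomass
   = 6004.68 / 13647
   = 0.44


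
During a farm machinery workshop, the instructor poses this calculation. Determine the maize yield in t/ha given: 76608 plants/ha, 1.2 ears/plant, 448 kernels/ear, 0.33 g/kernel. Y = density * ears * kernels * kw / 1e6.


Y = density * ears * kernels * kw
  = 76608 * 1.2 * 448 * 0.33 g/ha
  = 13590872.06 g/ha
  = 13590.87 kg/ha = 13.59 t/ha


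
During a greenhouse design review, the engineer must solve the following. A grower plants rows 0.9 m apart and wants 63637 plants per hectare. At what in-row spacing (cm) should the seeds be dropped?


spacing = 10000 / (row_sp * density)
        = 10000 / (0.9 * 63637)
        = 10000 / 57273.30
        = 0.17460 m = 17.46 cm


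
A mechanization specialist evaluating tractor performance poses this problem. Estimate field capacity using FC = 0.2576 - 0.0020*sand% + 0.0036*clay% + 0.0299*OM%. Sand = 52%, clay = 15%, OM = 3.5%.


FC = 0.2576 - 0.0020*52 + 0.0036*15 + 0.0299*3.5
   = 0.2576 - 0.1040 + 0.0540 + 0.1047
   = 0.3123
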